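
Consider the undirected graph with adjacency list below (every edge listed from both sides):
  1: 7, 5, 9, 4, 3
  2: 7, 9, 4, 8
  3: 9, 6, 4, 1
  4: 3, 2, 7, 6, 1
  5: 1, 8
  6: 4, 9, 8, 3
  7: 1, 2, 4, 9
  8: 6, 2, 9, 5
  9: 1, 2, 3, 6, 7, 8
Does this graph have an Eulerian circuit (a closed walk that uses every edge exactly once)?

No

Degrees: 1:5, 2:4, 3:4, 4:5, 5:2, 6:4, 7:4, 8:4, 9:6
Vertices with odd degree: 1, 4. An Eulerian circuit requires all degrees even.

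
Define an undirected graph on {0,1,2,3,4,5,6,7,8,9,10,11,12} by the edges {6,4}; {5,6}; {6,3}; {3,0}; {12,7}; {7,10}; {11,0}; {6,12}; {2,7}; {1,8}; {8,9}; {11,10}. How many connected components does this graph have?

2

Component: {1, 8, 9}
Component: {0, 2, 3, 4, 5, 6, 7, 10, 11, 12}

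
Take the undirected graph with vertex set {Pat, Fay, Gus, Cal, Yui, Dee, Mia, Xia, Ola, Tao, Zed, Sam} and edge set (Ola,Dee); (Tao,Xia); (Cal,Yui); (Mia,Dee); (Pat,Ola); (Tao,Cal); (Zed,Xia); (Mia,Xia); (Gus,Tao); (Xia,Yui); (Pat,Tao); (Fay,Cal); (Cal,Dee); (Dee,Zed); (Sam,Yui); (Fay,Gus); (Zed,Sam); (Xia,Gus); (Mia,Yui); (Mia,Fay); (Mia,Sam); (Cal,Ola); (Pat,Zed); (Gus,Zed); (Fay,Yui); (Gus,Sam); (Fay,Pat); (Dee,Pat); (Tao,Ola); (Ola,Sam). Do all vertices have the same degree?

Yes

Degrees: Pat:5, Fay:5, Gus:5, Cal:5, Yui:5, Dee:5, Mia:5, Xia:5, Ola:5, Tao:5, Zed:5, Sam:5
All degrees equal 5; the graph is regular.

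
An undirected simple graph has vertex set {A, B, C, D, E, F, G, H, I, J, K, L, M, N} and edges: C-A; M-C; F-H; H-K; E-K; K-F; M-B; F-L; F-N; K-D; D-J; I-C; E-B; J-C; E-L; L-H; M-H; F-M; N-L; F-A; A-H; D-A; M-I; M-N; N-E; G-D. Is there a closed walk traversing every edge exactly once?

No

Degrees: A:4, B:2, C:4, D:4, E:4, F:6, G:1, H:5, I:2, J:2, K:4, L:4, M:6, N:4
Vertices with odd degree: G, H. An Eulerian circuit requires all degrees even.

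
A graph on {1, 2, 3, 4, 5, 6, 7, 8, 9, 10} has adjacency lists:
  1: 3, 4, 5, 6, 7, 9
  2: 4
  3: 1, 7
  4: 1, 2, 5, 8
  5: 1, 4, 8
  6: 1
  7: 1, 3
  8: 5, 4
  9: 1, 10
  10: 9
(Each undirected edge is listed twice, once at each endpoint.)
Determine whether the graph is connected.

A breadth-first search from 1 visits 1, 4, 7, 6, 9, 3, 5, 2, 8, 10 — all 10 vertices — so the graph is connected.

Yes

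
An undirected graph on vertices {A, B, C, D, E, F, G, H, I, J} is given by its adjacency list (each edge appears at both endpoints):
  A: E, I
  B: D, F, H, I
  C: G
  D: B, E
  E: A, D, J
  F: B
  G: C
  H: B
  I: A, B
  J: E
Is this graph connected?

Component: {C, G}
Component: {A, B, D, E, F, H, I, J}
There are 2 separate components, so the graph is not connected.

No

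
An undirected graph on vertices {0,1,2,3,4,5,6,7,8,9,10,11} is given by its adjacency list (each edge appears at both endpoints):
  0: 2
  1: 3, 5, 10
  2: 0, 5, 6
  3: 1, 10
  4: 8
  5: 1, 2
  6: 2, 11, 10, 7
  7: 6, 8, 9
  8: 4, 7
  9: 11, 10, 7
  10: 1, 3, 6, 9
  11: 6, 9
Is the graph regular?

Degrees: 0:1, 1:3, 2:3, 3:2, 4:1, 5:2, 6:4, 7:3, 8:2, 9:3, 10:4, 11:2
Vertex 0 has degree 1 while 6 has degree 4, so the graph is not regular.

No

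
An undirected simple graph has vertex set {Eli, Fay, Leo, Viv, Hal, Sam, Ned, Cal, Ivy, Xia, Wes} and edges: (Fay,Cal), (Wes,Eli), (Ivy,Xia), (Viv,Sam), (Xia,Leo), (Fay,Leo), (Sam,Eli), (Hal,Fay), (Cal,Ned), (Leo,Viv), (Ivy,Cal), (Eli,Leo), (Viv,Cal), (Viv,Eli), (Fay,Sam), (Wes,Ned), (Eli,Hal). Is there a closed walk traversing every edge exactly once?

No

Degrees: Eli:5, Fay:4, Leo:4, Viv:4, Hal:2, Sam:3, Ned:2, Cal:4, Ivy:2, Xia:2, Wes:2
Vertices with odd degree: Eli, Sam. An Eulerian circuit requires all degrees even.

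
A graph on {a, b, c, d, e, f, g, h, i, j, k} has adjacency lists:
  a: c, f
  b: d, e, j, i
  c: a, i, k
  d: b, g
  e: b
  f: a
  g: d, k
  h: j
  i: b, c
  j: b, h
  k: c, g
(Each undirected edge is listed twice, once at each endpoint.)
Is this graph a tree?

No

The graph has 11 vertices and 11 edges.
Connected but with 11 > 10 edges, so it has a cycle and is not a tree.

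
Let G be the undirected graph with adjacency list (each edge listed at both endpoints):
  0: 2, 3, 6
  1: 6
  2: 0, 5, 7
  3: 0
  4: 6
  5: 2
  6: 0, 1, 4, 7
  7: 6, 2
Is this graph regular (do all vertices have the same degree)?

Degrees: 0:3, 1:1, 2:3, 3:1, 4:1, 5:1, 6:4, 7:2
Vertex 1 has degree 1 while 6 has degree 4, so the graph is not regular.

No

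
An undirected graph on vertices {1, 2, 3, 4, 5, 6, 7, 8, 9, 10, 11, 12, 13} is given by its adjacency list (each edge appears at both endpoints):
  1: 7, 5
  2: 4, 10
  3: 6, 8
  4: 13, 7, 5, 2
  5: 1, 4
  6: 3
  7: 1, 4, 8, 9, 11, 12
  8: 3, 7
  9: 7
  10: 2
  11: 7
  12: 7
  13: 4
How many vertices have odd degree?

Degrees: 1:2, 2:2, 3:2, 4:4, 5:2, 6:1, 7:6, 8:2, 9:1, 10:1, 11:1, 12:1, 13:1
Odd-degree vertices: 6, 9, 10, 11, 12, 13.

6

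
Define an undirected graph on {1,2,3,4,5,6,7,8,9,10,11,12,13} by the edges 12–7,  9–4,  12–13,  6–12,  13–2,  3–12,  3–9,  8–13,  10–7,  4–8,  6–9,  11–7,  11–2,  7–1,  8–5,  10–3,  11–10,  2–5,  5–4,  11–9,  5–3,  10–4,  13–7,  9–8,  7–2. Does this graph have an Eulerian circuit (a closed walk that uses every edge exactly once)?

Degrees: 1:1, 2:4, 3:4, 4:4, 5:4, 6:2, 7:6, 8:4, 9:5, 10:4, 11:4, 12:4, 13:4
1, 9 have odd degree; an Eulerian circuit needs every degree to be even, so none exists.

No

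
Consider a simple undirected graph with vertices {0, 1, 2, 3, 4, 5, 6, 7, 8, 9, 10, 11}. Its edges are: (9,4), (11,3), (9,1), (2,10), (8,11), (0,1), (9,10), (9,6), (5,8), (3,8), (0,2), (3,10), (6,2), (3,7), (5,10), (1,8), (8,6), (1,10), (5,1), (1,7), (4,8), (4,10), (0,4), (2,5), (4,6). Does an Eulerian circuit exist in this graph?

Degrees: 0:3, 1:6, 2:4, 3:4, 4:5, 5:4, 6:4, 7:2, 8:6, 9:4, 10:6, 11:2
0, 4 have odd degree; an Eulerian circuit needs every degree to be even, so none exists.

No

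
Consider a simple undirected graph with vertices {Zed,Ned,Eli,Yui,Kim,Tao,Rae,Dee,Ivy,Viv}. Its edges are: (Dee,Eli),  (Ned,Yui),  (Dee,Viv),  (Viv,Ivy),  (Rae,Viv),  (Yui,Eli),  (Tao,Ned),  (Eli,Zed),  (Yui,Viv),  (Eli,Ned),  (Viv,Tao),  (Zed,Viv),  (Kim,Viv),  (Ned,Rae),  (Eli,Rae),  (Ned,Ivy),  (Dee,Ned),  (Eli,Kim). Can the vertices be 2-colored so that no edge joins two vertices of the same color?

No

The cycle Rae-Eli-Ned-Rae has length 3, which is odd, so the graph is not bipartite.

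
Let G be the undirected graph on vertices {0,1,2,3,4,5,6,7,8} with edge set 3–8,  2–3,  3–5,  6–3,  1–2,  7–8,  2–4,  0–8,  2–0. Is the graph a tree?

No

The graph has 9 vertices and 9 edges.
Connected but with 9 > 8 edges, so it has a cycle and is not a tree.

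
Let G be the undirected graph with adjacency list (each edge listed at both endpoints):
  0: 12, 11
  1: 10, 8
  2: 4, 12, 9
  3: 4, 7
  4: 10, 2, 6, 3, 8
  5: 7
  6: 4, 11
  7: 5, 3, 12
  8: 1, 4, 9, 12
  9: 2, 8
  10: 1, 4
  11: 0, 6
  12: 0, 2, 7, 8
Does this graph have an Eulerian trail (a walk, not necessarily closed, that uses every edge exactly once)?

No

Degrees: 0:2, 1:2, 2:3, 3:2, 4:5, 5:1, 6:2, 7:3, 8:4, 9:2, 10:2, 11:2, 12:4
Odd-degree vertices: 2, 4, 5, 7 (4 total).
An Eulerian trail requires 0 or 2 odd-degree vertices; here there are 4.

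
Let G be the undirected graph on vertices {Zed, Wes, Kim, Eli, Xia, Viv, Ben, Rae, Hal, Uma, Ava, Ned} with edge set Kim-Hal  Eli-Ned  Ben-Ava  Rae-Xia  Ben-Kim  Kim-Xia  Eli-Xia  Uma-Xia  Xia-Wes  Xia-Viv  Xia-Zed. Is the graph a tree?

|V| = 12, |E| = 11.
Connected and |E| = |V| - 1, which characterizes a tree.

Yes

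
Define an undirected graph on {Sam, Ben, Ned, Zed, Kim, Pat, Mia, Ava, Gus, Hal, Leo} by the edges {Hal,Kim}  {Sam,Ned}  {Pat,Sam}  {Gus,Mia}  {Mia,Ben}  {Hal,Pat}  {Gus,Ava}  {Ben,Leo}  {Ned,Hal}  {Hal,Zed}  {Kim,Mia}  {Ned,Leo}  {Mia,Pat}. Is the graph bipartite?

Yes

Color {Ben, Ned, Zed, Kim, Pat, Gus} black and {Sam, Mia, Ava, Hal, Leo} white. No edge joins two same-colored vertices, so the graph is bipartite.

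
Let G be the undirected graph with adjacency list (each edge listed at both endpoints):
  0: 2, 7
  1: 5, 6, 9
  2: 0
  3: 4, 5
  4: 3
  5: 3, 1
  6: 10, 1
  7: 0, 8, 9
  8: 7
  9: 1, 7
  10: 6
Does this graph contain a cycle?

The graph has 11 vertices, 10 edges, and 1 connected component.
Since 10 = 11 - 1, the graph is a forest and contains no cycle.

No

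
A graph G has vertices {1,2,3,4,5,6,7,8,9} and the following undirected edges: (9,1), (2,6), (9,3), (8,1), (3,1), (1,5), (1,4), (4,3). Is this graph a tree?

|V| = 9, |E| = 8.
It splits into 3 components, so it cannot be a tree.

No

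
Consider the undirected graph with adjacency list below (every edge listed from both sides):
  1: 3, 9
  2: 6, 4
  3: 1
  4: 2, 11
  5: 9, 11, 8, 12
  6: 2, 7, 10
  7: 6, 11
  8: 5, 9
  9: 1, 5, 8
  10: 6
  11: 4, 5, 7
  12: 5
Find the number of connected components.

Component: {1, 2, 3, 4, 5, 6, 7, 8, 9, 10, 11, 12}

1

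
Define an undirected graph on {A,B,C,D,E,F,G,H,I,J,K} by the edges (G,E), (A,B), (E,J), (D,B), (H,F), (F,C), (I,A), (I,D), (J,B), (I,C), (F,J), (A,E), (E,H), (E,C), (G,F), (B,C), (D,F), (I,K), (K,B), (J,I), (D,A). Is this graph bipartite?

A-D-I-A is an odd cycle (length 3), and a bipartite graph can contain only even cycles.

No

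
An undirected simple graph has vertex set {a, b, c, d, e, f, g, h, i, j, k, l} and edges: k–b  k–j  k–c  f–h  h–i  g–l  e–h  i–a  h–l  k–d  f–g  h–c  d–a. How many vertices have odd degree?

Degrees: a:2, b:1, c:2, d:2, e:1, f:2, g:2, h:5, i:2, j:1, k:4, l:2
Odd-degree vertices: b, e, h, j.

4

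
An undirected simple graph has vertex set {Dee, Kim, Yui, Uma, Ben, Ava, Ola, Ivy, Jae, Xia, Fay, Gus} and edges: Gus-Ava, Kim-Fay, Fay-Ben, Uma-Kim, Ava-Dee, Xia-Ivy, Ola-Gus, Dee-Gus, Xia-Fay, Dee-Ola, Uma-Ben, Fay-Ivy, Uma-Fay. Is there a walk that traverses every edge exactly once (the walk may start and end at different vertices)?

Degrees: Dee:3, Kim:2, Yui:0, Uma:3, Ben:2, Ava:2, Ola:2, Ivy:2, Jae:0, Xia:2, Fay:5, Gus:3
Odd-degree vertices: Dee, Uma, Fay, Gus (4 total).
An Eulerian trail requires 0 or 2 odd-degree vertices; here there are 4.

No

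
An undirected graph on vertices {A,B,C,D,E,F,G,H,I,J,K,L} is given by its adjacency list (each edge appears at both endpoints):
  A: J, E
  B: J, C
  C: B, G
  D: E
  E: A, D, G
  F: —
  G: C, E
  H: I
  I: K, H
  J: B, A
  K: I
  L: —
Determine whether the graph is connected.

Component: {F}
Component: {L}
Component: {H, I, K}
Component: {A, B, C, D, E, G, J}
No edge joins these 4 groups, so the graph is disconnected.

No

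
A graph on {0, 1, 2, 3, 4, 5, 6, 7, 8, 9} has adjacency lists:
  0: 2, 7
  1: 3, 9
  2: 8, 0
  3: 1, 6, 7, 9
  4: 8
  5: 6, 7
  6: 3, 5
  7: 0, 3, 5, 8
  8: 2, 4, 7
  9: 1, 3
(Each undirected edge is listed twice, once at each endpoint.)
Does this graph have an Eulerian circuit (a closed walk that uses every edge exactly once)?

No

Degrees: 0:2, 1:2, 2:2, 3:4, 4:1, 5:2, 6:2, 7:4, 8:3, 9:2
Vertices with odd degree: 4, 8. An Eulerian circuit requires all degrees even.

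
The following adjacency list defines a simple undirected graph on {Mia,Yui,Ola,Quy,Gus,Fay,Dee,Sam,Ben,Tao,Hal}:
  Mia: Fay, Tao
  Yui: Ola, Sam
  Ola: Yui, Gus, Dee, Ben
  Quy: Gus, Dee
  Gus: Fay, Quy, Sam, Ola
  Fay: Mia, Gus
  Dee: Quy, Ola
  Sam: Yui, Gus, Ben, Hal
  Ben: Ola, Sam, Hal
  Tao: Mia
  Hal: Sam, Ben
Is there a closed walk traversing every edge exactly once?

Degrees: Mia:2, Yui:2, Ola:4, Quy:2, Gus:4, Fay:2, Dee:2, Sam:4, Ben:3, Tao:1, Hal:2
Vertices with odd degree: Ben, Tao. An Eulerian circuit requires all degrees even.

No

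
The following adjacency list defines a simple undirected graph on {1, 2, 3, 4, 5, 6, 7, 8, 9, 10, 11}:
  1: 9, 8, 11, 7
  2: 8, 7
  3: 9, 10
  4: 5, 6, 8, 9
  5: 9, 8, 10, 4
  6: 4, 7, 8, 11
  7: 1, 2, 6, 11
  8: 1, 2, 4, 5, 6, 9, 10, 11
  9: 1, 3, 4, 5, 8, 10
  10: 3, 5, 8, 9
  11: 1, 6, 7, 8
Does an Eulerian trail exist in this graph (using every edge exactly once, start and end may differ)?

Yes

Degrees: 1:4, 2:2, 3:2, 4:4, 5:4, 6:4, 7:4, 8:8, 9:6, 10:4, 11:4
Odd-degree vertices: none (0 total).
The non-isolated vertices are connected and exactly 0 have odd degree, so an Eulerian trail exists.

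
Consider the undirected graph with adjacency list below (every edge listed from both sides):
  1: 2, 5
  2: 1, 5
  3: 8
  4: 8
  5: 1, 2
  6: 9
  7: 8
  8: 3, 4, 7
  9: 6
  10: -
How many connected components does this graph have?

4

Component: {10}
Component: {6, 9}
Component: {1, 2, 5}
Component: {3, 4, 7, 8}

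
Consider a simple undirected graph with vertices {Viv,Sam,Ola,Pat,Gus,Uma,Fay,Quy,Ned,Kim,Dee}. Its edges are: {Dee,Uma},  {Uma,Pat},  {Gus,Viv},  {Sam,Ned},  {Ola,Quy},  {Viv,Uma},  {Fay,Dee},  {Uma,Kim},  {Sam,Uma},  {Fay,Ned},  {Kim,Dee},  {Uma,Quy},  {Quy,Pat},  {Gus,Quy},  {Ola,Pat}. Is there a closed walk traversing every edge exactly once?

No

Degrees: Viv:2, Sam:2, Ola:2, Pat:3, Gus:2, Uma:6, Fay:2, Quy:4, Ned:2, Kim:2, Dee:3
Vertices with odd degree: Pat, Dee. An Eulerian circuit requires all degrees even.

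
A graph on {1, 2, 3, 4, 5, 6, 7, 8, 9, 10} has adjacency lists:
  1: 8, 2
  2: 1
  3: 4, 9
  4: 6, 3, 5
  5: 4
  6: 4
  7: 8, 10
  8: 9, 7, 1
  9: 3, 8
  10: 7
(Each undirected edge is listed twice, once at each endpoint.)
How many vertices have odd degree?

Degrees: 1:2, 2:1, 3:2, 4:3, 5:1, 6:1, 7:2, 8:3, 9:2, 10:1
Odd-degree vertices: 2, 4, 5, 6, 8, 10.

6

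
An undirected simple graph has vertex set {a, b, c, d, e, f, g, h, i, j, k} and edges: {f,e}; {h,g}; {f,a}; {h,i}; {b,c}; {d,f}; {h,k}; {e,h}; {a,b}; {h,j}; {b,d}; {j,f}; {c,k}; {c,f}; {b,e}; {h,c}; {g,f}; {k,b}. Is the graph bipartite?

b-c-k-b is an odd cycle (length 3), and a bipartite graph can contain only even cycles.

No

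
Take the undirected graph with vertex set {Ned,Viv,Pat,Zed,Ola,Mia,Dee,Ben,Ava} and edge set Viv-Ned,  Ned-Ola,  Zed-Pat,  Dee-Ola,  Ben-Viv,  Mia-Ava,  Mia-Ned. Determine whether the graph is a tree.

No

|V| = 9, |E| = 7.
It splits into 2 components, so it cannot be a tree.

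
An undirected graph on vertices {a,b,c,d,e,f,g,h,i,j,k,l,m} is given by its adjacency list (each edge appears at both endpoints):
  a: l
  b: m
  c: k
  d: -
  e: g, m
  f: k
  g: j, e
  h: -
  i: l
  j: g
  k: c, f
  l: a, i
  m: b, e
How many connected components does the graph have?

Component: {d}
Component: {h}
Component: {a, i, l}
Component: {c, f, k}
Component: {b, e, g, j, m}

5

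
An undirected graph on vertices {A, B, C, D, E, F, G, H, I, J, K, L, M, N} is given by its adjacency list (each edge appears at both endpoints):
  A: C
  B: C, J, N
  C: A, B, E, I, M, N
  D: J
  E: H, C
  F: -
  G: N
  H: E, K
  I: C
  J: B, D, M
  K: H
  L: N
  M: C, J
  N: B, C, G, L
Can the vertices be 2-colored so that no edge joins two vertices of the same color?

No

B-C-N-B is an odd cycle (length 3), and a bipartite graph can contain only even cycles.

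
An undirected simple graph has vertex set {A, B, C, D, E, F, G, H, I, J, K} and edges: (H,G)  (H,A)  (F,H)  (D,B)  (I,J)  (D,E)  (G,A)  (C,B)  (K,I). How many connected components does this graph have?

Component: {I, J, K}
Component: {A, F, G, H}
Component: {B, C, D, E}

3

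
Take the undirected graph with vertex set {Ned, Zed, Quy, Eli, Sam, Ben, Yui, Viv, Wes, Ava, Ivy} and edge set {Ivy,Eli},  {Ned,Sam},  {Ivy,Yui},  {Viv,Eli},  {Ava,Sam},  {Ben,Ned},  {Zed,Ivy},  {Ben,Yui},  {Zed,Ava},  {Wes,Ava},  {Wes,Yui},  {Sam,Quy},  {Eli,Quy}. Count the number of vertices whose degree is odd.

Degrees: Ned:2, Zed:2, Quy:2, Eli:3, Sam:3, Ben:2, Yui:3, Viv:1, Wes:2, Ava:3, Ivy:3
Odd-degree vertices: Eli, Sam, Yui, Viv, Ava, Ivy.

6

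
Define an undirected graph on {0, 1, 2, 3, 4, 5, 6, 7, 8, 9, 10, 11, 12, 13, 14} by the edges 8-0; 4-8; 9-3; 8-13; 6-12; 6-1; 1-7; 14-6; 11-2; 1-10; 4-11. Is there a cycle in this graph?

The graph has 15 vertices, 11 edges, and 4 connected components.
A forest on 15 vertices with 4 components has exactly 11 edges, which matches — so no cycle.

No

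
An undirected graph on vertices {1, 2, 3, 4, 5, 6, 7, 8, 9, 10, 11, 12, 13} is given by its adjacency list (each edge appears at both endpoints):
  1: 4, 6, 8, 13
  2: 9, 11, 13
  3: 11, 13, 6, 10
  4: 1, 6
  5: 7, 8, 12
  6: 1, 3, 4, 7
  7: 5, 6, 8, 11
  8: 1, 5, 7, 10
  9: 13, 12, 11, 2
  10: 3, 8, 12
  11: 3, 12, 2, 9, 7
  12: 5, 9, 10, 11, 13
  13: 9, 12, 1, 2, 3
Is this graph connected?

Starting from 1 and exploring outward reaches every vertex (1, 13, 4, 6, 8, 12, 2, 3, 9, 7, 5, 10, 11); the graph is connected.

Yes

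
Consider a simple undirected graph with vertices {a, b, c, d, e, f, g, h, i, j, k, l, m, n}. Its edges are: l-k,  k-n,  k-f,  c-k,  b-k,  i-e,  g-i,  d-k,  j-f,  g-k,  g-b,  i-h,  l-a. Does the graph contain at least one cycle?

|V| = 14, |E| = 13, number of components = 2.
Since 13 > 14 - 2, a cycle must exist; for instance k-g-b-k.

Yes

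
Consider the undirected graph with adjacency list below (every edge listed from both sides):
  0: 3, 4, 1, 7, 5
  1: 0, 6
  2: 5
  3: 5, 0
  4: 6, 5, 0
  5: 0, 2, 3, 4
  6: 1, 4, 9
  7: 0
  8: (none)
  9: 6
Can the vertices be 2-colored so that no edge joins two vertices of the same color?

No

4-5-0-4 is an odd cycle (length 3), and a bipartite graph can contain only even cycles.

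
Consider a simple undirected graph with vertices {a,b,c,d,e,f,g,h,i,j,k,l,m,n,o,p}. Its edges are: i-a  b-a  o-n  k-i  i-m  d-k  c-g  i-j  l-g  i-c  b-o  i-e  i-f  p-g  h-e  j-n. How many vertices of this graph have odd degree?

Degrees: a:2, b:2, c:2, d:1, e:2, f:1, g:3, h:1, i:7, j:2, k:2, l:1, m:1, n:2, o:2, p:1
Odd-degree vertices: d, f, g, h, i, l, m, p.

8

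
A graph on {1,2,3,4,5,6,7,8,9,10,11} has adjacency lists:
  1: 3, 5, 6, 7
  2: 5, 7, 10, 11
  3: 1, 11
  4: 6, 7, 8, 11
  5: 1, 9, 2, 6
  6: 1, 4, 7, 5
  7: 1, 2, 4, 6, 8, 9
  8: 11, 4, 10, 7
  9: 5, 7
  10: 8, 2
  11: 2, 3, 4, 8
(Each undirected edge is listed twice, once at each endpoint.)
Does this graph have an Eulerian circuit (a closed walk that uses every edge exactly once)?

Yes

Degrees: 1:4, 2:4, 3:2, 4:4, 5:4, 6:4, 7:6, 8:4, 9:2, 10:2, 11:4
All degrees are even and the non-isolated vertices are connected — an Eulerian circuit exists.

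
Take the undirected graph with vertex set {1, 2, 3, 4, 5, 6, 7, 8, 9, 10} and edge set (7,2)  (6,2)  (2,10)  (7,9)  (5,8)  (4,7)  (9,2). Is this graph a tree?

The graph has 10 vertices and 7 edges.
It splits into 4 components, so it cannot be a tree.

No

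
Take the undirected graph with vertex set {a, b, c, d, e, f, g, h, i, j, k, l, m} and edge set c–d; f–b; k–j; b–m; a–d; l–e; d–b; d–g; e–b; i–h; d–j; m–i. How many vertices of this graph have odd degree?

8

Degrees: a:1, b:4, c:1, d:5, e:2, f:1, g:1, h:1, i:2, j:2, k:1, l:1, m:2
Odd-degree vertices: a, c, d, f, g, h, k, l.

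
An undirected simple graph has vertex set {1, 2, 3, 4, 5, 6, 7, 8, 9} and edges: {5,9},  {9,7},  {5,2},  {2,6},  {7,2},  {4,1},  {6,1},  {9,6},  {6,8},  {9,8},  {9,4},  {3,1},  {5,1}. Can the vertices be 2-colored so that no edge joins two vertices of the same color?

The cycle 8-6-9-8 has length 3, which is odd, so the graph is not bipartite.

No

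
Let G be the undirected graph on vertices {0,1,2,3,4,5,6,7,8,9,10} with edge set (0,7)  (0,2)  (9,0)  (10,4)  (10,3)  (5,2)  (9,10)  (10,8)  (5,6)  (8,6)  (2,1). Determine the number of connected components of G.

Component: {0, 1, 2, 3, 4, 5, 6, 7, 8, 9, 10}

1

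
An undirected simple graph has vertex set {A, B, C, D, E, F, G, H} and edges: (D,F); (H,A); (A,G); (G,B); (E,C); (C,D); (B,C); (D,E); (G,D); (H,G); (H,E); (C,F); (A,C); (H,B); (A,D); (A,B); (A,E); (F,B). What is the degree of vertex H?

Neighbors of H: A, B, E, G.

4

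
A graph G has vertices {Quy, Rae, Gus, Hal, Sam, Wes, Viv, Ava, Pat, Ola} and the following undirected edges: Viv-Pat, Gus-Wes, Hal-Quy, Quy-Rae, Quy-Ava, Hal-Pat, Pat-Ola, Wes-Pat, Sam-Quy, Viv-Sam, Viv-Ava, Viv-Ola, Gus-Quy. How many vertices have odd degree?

Degrees: Quy:5, Rae:1, Gus:2, Hal:2, Sam:2, Wes:2, Viv:4, Ava:2, Pat:4, Ola:2
Odd-degree vertices: Quy, Rae.

2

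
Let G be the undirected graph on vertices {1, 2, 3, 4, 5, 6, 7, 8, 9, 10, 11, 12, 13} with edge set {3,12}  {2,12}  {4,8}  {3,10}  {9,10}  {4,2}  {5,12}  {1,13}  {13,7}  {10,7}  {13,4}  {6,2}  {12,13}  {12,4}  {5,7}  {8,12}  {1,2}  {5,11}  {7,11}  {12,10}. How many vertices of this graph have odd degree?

4

Degrees: 1:2, 2:4, 3:2, 4:4, 5:3, 6:1, 7:4, 8:2, 9:1, 10:4, 11:2, 12:7, 13:4
Odd-degree vertices: 5, 6, 9, 12.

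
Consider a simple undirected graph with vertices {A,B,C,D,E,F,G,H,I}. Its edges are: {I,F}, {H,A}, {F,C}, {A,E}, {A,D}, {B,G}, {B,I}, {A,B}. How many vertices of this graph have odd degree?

Degrees: A:4, B:3, C:1, D:1, E:1, F:2, G:1, H:1, I:2
Odd-degree vertices: B, C, D, E, G, H.

6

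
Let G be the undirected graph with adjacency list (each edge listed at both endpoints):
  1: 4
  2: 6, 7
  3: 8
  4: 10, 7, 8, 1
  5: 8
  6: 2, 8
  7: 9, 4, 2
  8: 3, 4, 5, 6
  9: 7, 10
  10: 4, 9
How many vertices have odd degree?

4

Degrees: 1:1, 2:2, 3:1, 4:4, 5:1, 6:2, 7:3, 8:4, 9:2, 10:2
Odd-degree vertices: 1, 3, 5, 7.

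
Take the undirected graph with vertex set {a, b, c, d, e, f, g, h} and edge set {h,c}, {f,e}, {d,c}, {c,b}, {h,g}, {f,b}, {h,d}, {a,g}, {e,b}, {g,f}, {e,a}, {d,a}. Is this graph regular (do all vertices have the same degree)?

Yes

Degrees: a:3, b:3, c:3, d:3, e:3, f:3, g:3, h:3
All degrees equal 3; the graph is regular.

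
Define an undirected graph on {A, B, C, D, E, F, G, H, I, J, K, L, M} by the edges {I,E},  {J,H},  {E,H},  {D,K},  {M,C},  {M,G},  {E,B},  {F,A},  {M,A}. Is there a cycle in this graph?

No

The graph has 13 vertices, 9 edges, and 4 connected components.
Since 9 = 13 - 4, the graph is a forest and contains no cycle.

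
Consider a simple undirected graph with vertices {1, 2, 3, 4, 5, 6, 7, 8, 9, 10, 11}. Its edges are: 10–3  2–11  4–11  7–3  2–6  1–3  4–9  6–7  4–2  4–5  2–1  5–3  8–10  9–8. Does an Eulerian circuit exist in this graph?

Degrees: 1:2, 2:4, 3:4, 4:4, 5:2, 6:2, 7:2, 8:2, 9:2, 10:2, 11:2
Every vertex has even degree and the edges form a single connected piece, so an Eulerian circuit exists.

Yes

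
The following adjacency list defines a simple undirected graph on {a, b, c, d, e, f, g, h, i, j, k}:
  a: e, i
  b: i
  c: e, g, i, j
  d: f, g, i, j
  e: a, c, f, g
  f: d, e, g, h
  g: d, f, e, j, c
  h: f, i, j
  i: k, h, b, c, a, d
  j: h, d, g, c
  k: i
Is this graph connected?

Starting from a and exploring outward reaches every vertex (a, i, e, h, d, c, k, b, g, f, j); the graph is connected.

Yes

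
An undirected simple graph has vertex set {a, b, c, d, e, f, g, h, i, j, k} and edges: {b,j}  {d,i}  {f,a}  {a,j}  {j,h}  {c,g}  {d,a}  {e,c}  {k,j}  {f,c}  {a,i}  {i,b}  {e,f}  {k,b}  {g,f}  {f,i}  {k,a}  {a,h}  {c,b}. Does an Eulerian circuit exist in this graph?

No

Degrees: a:6, b:4, c:4, d:2, e:2, f:5, g:2, h:2, i:4, j:4, k:3
f, k have odd degree; an Eulerian circuit needs every degree to be even, so none exists.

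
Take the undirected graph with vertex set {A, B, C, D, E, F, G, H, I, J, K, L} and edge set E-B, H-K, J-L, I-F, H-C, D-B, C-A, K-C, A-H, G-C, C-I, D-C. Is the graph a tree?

No

|V| = 12, |E| = 12.
It is not connected, so it is not a tree.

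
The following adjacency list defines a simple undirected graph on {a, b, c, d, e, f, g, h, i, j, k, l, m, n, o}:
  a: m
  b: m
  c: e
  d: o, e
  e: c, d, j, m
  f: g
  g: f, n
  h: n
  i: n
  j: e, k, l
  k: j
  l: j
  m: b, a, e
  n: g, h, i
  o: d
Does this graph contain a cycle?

The graph has 15 vertices, 13 edges, and 2 connected components.
A forest on 15 vertices with 2 components has exactly 13 edges, which matches — so no cycle.

No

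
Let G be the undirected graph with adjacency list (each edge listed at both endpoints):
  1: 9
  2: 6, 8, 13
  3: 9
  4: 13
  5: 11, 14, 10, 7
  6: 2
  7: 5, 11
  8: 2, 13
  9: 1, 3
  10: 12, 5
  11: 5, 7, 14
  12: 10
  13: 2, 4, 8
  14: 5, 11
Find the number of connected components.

Component: {1, 3, 9}
Component: {2, 4, 6, 8, 13}
Component: {5, 7, 10, 11, 12, 14}

3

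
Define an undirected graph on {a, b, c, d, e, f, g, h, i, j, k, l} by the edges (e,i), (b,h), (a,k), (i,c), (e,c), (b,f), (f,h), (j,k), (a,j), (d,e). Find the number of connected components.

Component: {g}
Component: {l}
Component: {a, j, k}
Component: {b, f, h}
Component: {c, d, e, i}

5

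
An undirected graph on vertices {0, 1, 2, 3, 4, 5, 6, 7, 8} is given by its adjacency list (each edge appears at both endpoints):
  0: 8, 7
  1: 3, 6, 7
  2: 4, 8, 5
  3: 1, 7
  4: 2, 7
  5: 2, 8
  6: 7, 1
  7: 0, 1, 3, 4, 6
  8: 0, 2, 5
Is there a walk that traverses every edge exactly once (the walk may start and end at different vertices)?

Degrees: 0:2, 1:3, 2:3, 3:2, 4:2, 5:2, 6:2, 7:5, 8:3
Odd-degree vertices: 1, 2, 7, 8 (4 total).
With 4 odd-degree vertices (more than two), no single trail can use every edge.

No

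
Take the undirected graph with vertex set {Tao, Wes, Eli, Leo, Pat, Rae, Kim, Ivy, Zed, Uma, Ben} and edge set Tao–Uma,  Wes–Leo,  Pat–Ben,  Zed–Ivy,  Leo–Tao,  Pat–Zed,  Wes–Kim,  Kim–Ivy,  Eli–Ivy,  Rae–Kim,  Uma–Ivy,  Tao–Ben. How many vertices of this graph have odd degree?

4

Degrees: Tao:3, Wes:2, Eli:1, Leo:2, Pat:2, Rae:1, Kim:3, Ivy:4, Zed:2, Uma:2, Ben:2
Odd-degree vertices: Tao, Eli, Rae, Kim.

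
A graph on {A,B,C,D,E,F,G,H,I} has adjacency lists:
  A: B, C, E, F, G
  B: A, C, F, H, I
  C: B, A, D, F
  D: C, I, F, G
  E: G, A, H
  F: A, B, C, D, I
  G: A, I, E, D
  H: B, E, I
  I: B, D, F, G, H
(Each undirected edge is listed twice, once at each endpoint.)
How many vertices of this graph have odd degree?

6

Degrees: A:5, B:5, C:4, D:4, E:3, F:5, G:4, H:3, I:5
Odd-degree vertices: A, B, E, F, H, I.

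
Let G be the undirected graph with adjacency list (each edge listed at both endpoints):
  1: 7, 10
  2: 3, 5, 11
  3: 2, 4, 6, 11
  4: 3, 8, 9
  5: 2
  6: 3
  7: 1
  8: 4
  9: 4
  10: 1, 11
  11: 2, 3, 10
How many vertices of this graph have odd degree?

Degrees: 1:2, 2:3, 3:4, 4:3, 5:1, 6:1, 7:1, 8:1, 9:1, 10:2, 11:3
Odd-degree vertices: 2, 4, 5, 6, 7, 8, 9, 11.

8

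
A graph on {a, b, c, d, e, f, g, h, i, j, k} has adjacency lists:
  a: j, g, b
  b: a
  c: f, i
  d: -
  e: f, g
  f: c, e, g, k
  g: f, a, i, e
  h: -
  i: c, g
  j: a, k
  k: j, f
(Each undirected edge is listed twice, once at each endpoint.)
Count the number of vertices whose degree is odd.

2

Degrees: a:3, b:1, c:2, d:0, e:2, f:4, g:4, h:0, i:2, j:2, k:2
Odd-degree vertices: a, b.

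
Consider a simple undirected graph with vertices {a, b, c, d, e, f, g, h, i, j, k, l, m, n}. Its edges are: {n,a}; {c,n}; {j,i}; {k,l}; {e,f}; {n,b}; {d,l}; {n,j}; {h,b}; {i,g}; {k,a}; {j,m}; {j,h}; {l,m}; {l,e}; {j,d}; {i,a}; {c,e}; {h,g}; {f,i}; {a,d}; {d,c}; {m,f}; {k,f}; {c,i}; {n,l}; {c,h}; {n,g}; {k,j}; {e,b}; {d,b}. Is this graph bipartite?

Yes

A valid 2-coloring puts {d, e, h, i, k, m, n} on one side and {a, b, c, f, g, j, l} on the other; every edge crosses between the two sides.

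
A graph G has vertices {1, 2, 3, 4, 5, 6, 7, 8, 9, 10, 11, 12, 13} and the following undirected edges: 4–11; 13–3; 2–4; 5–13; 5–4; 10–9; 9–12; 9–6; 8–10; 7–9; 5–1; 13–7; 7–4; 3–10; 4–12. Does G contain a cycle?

The graph has 13 vertices, 15 edges, and 1 connected component.
Since 15 > 13 - 1, a cycle must exist; for instance 4-12-9-10-3-13-7-4.

Yes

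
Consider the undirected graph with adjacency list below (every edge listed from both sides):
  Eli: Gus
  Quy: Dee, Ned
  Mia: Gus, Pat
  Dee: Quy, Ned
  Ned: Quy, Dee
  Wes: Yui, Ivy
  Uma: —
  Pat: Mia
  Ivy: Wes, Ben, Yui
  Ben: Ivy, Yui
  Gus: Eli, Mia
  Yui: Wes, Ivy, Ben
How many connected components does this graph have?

4

Component: {Uma}
Component: {Quy, Dee, Ned}
Component: {Eli, Mia, Pat, Gus}
Component: {Wes, Ivy, Ben, Yui}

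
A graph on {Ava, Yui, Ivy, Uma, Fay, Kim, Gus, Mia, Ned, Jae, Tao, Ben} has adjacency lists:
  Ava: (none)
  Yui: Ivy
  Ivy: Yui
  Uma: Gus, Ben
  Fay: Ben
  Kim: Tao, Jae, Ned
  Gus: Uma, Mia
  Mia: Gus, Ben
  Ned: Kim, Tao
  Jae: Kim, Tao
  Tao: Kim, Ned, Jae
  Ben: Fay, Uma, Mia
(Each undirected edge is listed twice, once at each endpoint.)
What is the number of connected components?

4

Component: {Ava}
Component: {Yui, Ivy}
Component: {Kim, Ned, Jae, Tao}
Component: {Uma, Fay, Gus, Mia, Ben}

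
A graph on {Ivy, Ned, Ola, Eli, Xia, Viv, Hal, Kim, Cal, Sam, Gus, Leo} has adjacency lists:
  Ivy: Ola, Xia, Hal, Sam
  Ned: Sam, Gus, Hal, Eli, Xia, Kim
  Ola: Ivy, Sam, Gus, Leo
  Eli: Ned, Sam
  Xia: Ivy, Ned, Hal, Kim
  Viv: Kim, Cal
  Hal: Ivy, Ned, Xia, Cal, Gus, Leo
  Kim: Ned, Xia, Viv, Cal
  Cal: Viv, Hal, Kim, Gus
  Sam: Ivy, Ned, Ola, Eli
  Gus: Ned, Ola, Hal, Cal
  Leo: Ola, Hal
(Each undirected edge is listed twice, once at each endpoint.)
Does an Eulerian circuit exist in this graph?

Yes

Degrees: Ivy:4, Ned:6, Ola:4, Eli:2, Xia:4, Viv:2, Hal:6, Kim:4, Cal:4, Sam:4, Gus:4, Leo:2
Every vertex has even degree and the edges form a single connected piece, so an Eulerian circuit exists.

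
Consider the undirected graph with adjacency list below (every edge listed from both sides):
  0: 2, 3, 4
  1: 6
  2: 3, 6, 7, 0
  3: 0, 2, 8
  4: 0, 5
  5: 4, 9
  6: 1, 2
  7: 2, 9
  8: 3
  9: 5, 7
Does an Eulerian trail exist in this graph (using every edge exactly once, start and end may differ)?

Degrees: 0:3, 1:1, 2:4, 3:3, 4:2, 5:2, 6:2, 7:2, 8:1, 9:2
Odd-degree vertices: 0, 1, 3, 8 (4 total).
With 4 odd-degree vertices (more than two), no single trail can use every edge.

No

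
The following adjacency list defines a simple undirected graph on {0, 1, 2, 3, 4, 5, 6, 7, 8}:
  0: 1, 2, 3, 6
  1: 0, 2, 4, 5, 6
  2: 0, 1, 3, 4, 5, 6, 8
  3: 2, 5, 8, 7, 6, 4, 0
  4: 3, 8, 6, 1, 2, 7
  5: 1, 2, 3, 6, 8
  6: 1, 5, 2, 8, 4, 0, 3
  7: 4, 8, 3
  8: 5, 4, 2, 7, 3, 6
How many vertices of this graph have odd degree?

Degrees: 0:4, 1:5, 2:7, 3:7, 4:6, 5:5, 6:7, 7:3, 8:6
Odd-degree vertices: 1, 2, 3, 5, 6, 7.

6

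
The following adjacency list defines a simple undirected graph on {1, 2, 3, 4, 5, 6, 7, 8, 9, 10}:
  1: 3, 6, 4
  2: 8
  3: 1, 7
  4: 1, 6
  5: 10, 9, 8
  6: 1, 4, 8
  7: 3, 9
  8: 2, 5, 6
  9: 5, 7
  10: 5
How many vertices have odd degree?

6

Degrees: 1:3, 2:1, 3:2, 4:2, 5:3, 6:3, 7:2, 8:3, 9:2, 10:1
Odd-degree vertices: 1, 2, 5, 6, 8, 10.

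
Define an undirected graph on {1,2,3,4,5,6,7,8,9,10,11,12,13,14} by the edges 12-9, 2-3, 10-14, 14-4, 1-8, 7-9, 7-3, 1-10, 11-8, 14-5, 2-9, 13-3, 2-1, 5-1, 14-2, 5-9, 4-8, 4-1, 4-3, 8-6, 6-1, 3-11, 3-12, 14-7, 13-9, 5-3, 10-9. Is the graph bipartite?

The cycle 1-6-8-1 has length 3, which is odd, so the graph is not bipartite.

No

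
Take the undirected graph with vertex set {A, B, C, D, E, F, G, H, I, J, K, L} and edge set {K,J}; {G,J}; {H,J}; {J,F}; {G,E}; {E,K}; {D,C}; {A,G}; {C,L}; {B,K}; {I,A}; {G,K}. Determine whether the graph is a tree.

No

The graph has 12 vertices and 12 edges.
It is not connected, so it is not a tree.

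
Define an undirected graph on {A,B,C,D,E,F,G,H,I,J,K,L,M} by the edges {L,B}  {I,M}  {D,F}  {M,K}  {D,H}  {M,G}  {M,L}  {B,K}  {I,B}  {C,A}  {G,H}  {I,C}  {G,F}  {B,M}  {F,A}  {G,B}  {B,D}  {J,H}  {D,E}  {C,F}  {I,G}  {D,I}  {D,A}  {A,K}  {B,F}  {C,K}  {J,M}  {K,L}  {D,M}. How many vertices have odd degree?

10

Degrees: A:4, B:7, C:4, D:7, E:1, F:5, G:5, H:3, I:5, J:2, K:5, L:3, M:7
Odd-degree vertices: B, D, E, F, G, H, I, K, L, M.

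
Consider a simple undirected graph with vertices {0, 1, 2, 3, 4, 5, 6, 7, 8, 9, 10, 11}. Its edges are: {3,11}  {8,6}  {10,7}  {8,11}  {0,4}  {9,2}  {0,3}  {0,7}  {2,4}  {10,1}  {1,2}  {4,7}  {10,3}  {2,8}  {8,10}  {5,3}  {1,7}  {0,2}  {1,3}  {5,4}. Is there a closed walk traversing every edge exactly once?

Degrees: 0:4, 1:4, 2:5, 3:5, 4:4, 5:2, 6:1, 7:4, 8:4, 9:1, 10:4, 11:2
2, 3, 6, 9 have odd degree; an Eulerian circuit needs every degree to be even, so none exists.

No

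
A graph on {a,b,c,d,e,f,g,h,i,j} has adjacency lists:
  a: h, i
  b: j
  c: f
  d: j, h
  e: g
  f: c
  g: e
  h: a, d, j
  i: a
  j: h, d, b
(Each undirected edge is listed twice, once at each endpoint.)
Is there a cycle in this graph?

Yes

The graph has 10 vertices, 8 edges, and 3 connected components.
One cycle is h-j-d-h.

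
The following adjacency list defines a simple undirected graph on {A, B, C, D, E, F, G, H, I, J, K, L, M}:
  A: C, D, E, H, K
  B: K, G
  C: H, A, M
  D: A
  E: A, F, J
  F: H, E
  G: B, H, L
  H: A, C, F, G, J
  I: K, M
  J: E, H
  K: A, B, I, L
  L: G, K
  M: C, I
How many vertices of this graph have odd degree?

Degrees: A:5, B:2, C:3, D:1, E:3, F:2, G:3, H:5, I:2, J:2, K:4, L:2, M:2
Odd-degree vertices: A, C, D, E, G, H.

6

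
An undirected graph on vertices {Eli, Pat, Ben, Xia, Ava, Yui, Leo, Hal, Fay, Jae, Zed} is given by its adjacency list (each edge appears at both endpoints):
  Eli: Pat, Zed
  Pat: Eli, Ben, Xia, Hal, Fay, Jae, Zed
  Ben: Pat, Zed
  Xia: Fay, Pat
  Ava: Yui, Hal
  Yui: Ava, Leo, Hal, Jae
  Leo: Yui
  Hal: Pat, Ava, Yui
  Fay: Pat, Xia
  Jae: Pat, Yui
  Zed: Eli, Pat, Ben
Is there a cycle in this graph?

Yes

The graph has 11 vertices, 15 edges, and 1 connected component.
Since 15 > 11 - 1, a cycle must exist; for instance Pat-Fay-Xia-Pat.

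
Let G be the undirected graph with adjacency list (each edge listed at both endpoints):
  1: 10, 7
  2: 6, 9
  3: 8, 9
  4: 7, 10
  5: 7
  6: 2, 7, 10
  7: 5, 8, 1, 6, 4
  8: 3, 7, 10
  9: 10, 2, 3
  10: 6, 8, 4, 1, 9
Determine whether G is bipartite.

Partition the vertices as {2, 3, 7, 10} vs {1, 4, 5, 6, 8, 9}. Each listed edge has one endpoint in each part, so the graph is bipartite.

Yes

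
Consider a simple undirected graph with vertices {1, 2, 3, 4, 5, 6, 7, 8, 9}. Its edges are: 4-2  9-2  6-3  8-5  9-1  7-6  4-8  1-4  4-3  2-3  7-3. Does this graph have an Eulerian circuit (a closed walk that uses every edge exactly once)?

Degrees: 1:2, 2:3, 3:4, 4:4, 5:1, 6:2, 7:2, 8:2, 9:2
2, 5 have odd degree; an Eulerian circuit needs every degree to be even, so none exists.

No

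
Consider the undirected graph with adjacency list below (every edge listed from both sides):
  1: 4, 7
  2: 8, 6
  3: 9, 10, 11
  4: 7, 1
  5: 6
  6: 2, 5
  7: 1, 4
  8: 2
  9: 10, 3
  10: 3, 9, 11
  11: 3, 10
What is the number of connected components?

3

Component: {1, 4, 7}
Component: {2, 5, 6, 8}
Component: {3, 9, 10, 11}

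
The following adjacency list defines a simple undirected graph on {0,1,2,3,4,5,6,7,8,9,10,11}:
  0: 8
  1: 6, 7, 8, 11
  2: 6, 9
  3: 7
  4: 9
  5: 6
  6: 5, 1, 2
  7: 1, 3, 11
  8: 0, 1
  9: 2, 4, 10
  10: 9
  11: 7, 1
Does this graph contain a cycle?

Yes

|V| = 12, |E| = 12, number of components = 1.
Since 12 > 12 - 1, a cycle must exist; for instance 1-7-11-1.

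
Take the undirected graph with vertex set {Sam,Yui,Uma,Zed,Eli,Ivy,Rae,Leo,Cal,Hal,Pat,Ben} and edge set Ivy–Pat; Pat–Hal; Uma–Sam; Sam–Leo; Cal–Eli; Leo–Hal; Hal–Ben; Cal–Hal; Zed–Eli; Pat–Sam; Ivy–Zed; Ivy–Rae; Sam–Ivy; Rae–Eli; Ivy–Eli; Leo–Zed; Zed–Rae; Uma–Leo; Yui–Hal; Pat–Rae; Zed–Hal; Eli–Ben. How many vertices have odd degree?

Degrees: Sam:4, Yui:1, Uma:2, Zed:5, Eli:5, Ivy:5, Rae:4, Leo:4, Cal:2, Hal:6, Pat:4, Ben:2
Odd-degree vertices: Yui, Zed, Eli, Ivy.

4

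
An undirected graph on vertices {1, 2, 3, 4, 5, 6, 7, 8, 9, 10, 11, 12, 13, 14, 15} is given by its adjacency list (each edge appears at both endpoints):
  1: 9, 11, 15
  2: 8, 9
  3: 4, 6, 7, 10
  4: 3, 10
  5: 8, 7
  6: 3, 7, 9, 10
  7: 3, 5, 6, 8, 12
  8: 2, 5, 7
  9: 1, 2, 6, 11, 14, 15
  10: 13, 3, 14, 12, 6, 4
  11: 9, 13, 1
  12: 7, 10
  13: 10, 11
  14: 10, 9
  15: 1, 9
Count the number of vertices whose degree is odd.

Degrees: 1:3, 2:2, 3:4, 4:2, 5:2, 6:4, 7:5, 8:3, 9:6, 10:6, 11:3, 12:2, 13:2, 14:2, 15:2
Odd-degree vertices: 1, 7, 8, 11.

4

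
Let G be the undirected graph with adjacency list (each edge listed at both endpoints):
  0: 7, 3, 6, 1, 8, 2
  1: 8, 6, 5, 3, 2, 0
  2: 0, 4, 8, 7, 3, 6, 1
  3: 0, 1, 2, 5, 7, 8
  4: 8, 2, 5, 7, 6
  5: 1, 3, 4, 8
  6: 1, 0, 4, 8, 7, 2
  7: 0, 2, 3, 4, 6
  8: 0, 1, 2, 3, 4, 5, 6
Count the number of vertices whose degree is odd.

Degrees: 0:6, 1:6, 2:7, 3:6, 4:5, 5:4, 6:6, 7:5, 8:7
Odd-degree vertices: 2, 4, 7, 8.

4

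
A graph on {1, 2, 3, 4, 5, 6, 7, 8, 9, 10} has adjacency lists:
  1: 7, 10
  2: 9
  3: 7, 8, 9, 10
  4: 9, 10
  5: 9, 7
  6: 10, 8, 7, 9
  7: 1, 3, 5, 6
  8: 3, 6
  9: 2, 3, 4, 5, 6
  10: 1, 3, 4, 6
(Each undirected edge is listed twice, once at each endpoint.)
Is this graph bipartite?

A valid 2-coloring puts {7, 8, 9, 10} on one side and {1, 2, 3, 4, 5, 6} on the other; every edge crosses between the two sides.

Yes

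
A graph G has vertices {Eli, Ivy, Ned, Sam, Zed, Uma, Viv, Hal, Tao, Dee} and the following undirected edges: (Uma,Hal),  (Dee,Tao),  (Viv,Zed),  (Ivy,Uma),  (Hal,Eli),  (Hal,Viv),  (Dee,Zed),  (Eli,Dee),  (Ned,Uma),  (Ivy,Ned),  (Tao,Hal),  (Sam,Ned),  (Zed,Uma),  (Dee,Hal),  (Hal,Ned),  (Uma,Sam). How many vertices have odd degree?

2

Degrees: Eli:2, Ivy:2, Ned:4, Sam:2, Zed:3, Uma:5, Viv:2, Hal:6, Tao:2, Dee:4
Odd-degree vertices: Zed, Uma.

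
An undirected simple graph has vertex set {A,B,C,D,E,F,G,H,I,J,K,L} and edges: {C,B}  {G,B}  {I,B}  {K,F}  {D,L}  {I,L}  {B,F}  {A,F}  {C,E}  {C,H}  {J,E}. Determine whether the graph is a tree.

The graph has 12 vertices and 11 edges.
It is connected with exactly 11 edges, hence acyclic — it is a tree.

Yes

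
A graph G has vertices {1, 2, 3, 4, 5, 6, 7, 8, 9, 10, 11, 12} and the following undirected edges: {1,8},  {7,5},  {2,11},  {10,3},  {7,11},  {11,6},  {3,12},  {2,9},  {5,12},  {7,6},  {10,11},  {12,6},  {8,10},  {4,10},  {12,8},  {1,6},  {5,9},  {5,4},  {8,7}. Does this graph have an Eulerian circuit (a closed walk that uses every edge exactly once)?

Yes

Degrees: 1:2, 2:2, 3:2, 4:2, 5:4, 6:4, 7:4, 8:4, 9:2, 10:4, 11:4, 12:4
All degrees are even and the non-isolated vertices are connected — an Eulerian circuit exists.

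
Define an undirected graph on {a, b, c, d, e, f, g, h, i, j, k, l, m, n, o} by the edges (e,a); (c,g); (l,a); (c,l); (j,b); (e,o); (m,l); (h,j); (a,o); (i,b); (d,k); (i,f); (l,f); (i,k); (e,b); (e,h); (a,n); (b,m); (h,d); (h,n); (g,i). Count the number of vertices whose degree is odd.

0

Degrees: a:4, b:4, c:2, d:2, e:4, f:2, g:2, h:4, i:4, j:2, k:2, l:4, m:2, n:2, o:2
Odd-degree vertices: none.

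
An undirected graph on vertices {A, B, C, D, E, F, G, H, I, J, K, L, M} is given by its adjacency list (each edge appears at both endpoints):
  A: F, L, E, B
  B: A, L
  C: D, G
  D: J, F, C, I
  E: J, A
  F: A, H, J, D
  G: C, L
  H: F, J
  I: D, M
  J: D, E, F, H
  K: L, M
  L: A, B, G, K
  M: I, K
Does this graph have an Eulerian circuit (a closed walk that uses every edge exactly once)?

Degrees: A:4, B:2, C:2, D:4, E:2, F:4, G:2, H:2, I:2, J:4, K:2, L:4, M:2
Every vertex has even degree and the edges form a single connected piece, so an Eulerian circuit exists.

Yes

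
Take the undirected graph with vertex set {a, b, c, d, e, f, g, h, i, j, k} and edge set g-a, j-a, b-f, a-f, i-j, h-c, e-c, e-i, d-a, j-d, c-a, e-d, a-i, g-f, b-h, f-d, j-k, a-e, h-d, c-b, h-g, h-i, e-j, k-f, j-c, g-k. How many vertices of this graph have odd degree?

8

Degrees: a:7, b:3, c:5, d:5, e:5, f:5, g:4, h:5, i:4, j:6, k:3
Odd-degree vertices: a, b, c, d, e, f, h, k.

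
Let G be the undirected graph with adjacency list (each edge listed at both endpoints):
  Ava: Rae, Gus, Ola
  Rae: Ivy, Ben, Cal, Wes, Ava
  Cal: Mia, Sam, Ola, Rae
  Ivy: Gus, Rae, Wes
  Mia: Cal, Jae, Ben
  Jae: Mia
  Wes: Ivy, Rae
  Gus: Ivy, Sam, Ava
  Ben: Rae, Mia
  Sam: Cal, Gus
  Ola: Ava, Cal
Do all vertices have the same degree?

No

Degrees: Ava:3, Rae:5, Cal:4, Ivy:3, Mia:3, Jae:1, Wes:2, Gus:3, Ben:2, Sam:2, Ola:2
Degrees are not all equal (e.g. deg(Jae)=1 but deg(Rae)=5); not regular.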